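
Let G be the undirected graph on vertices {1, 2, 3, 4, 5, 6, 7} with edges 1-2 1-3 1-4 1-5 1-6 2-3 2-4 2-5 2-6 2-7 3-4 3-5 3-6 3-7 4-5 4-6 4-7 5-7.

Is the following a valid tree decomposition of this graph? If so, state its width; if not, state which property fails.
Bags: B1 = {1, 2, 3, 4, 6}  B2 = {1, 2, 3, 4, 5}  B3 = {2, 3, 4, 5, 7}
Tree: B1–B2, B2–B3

Yes; width 4.

Every vertex of G appears in some bag (union = {1, 2, 3, 4, 5, 6, 7}); every edge is covered by a bag; and for each vertex v the set of bags containing v is connected in the bag tree. The decomposition is therefore valid. The largest bag has 5 vertices, so the width is 4.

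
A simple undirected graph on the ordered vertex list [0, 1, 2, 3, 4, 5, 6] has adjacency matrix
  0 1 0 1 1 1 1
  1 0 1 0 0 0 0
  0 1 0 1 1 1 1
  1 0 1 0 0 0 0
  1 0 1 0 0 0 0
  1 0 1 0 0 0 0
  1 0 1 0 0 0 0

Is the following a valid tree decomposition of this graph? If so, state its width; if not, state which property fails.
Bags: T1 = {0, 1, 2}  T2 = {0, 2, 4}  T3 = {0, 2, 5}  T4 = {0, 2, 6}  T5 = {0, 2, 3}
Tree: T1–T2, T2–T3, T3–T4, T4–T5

Vertex coverage: the bags together contain {0, 1, 2, 3, 4, 5, 6}, the full vertex set. Edge coverage: each edge of G has both endpoints in at least one bag. Running intersection: for every vertex, the bags containing it form a connected subtree. All three properties hold, so this is a valid tree decomposition of width max|bag| − 1 = 2, and hence tw(G) ≤ 2.

Yes; width 2.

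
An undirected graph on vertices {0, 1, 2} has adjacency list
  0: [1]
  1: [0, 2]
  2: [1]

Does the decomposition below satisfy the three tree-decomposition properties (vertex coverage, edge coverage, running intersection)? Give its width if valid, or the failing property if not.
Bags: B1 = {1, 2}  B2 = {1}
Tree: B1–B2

A tree decomposition must satisfy three properties: every vertex lies in some bag; for every edge, both endpoints lie together in some bag; and for every vertex, the bags containing it form a connected subtree. Here vertex 0 appears in no bag, so the decomposition is invalid.

No — vertex 0 appears in no bag.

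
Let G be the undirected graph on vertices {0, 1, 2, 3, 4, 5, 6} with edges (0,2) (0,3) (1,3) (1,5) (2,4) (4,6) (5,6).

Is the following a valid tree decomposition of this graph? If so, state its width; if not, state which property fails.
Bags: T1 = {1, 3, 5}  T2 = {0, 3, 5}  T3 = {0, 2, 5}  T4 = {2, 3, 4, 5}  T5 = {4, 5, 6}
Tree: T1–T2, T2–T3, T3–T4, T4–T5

A tree decomposition must satisfy three properties: every vertex lies in some bag; for every edge, both endpoints lie together in some bag; and for every vertex, the bags containing it form a connected subtree. Here bags containing vertex 3 are not connected in the tree, so the decomposition is invalid.

No — bags containing vertex 3 are not connected in the tree.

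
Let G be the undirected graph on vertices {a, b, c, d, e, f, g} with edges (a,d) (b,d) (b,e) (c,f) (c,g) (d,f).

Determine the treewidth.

A width-1 tree decomposition is:
Bags: B1 = {b, d}  B2 = {d, f}  B3 = {a, d}  B4 = {c, f}  B5 = {c, g}  B6 = {b, e}
Tree: B1–B2, B2–B3, B2–B4, B4–B5, B1–B6
Every bag has size at most 2, so the width is 2 − 1 = 1 and tw(G) ≤ 1. Any graph with an edge has treewidth ≥ 1, and G has the edge d–b. Hence tw(G) = 1 exactly.

1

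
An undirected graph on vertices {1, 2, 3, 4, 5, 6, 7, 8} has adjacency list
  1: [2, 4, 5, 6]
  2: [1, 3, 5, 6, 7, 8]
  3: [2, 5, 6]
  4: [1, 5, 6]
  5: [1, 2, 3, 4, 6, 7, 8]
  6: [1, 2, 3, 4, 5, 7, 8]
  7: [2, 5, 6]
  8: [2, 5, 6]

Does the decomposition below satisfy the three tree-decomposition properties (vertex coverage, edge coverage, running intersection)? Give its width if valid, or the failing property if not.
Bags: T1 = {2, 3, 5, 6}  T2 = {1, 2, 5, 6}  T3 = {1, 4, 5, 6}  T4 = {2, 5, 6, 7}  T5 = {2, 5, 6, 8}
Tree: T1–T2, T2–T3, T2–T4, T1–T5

Yes; width 3.

Every vertex of G appears in some bag (union = {1, 2, 3, 4, 5, 6, 7, 8}); every edge is covered by a bag; and for each vertex v the set of bags containing v is connected in the bag tree. The decomposition is therefore valid. The largest bag has 4 vertices, so the width is 3.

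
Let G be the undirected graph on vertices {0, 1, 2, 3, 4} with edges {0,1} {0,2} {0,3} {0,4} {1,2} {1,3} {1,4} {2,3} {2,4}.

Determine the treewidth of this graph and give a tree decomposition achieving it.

Treewidth 3.
Bags: B1 = {0, 1, 2, 3}  B2 = {0, 1, 2, 4}
Tree: B1–B2

Each bag holds 4 vertices, so the decomposition has width 3, which upper-bounds the treewidth. For the lower bound, the 4 vertices {0, 1, 2, 3} are pairwise adjacent, and any tree decomposition puts a clique entirely inside one bag — forcing width ≥ 3. Therefore the treewidth is 3.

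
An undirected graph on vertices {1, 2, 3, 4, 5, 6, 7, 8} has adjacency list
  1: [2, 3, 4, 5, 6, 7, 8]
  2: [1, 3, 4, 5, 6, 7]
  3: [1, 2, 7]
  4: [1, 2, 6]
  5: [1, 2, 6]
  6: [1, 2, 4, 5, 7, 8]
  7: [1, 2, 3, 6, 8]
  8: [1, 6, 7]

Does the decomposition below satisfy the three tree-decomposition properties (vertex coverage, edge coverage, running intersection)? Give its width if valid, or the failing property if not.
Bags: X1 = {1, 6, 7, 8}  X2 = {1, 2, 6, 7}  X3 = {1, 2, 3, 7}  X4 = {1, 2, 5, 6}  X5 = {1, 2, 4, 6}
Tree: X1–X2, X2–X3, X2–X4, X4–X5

Checking the three conditions: (i) the bags cover all of {1, 2, 3, 4, 5, 6, 7, 8}; (ii) for each edge, some bag contains both endpoints; (iii) the bags containing any fixed vertex form a subtree. All hold, so the decomposition is valid with width 4 − 1 = 3.

Yes; width 3.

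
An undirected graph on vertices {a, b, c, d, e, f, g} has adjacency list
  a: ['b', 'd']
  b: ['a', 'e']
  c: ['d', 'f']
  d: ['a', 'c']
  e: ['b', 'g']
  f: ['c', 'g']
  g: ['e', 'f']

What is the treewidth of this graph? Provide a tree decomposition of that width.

The largest bag has 3 vertices, giving width 2; this decomposition certifies tw(G) ≤ 2. For the lower bound, G contains the cycle b–a–d–c–f–g–e–b, so G is not a forest; only forests have treewidth ≤ 1, hence tw(G) ≥ 2. Therefore the treewidth is 2.

Treewidth 2.
Bags: B1 = {a, b, d}  B2 = {b, c, d}  B3 = {b, c, f}  B4 = {b, f, g}  B5 = {b, e, g}
Tree: B1–B2, B2–B3, B3–B4, B4–B5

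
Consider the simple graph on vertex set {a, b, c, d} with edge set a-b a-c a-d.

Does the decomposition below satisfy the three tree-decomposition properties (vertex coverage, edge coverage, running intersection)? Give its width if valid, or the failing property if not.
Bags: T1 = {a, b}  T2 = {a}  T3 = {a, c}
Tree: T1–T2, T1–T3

A tree decomposition must satisfy three properties: every vertex lies in some bag; for every edge, both endpoints lie together in some bag; and for every vertex, the bags containing it form a connected subtree. Here vertex d appears in no bag, so the decomposition is invalid.

No — vertex d appears in no bag.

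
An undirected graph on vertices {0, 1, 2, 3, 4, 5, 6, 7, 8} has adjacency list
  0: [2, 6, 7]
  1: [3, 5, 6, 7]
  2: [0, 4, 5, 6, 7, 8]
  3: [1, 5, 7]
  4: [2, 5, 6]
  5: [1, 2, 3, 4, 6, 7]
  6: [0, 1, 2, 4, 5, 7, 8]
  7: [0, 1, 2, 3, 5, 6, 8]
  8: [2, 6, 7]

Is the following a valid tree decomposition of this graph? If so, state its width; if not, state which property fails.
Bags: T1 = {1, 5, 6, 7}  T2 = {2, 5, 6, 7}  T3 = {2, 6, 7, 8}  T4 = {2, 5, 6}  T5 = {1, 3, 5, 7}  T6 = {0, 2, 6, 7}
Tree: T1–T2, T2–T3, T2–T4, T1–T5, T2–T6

A tree decomposition must satisfy three properties: every vertex lies in some bag; for every edge, both endpoints lie together in some bag; and for every vertex, the bags containing it form a connected subtree. Here vertex 4 appears in no bag, so the decomposition is invalid.

No — vertex 4 appears in no bag.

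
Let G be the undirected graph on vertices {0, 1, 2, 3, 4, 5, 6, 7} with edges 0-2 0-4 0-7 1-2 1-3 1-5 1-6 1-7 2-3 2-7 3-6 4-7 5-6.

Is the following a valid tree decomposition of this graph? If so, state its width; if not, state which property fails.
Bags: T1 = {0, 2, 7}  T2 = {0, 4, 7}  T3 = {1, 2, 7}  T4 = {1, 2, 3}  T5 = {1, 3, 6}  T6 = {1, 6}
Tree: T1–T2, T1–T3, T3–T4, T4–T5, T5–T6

No — vertex 5 appears in no bag.

A tree decomposition must satisfy three properties: every vertex lies in some bag; for every edge, both endpoints lie together in some bag; and for every vertex, the bags containing it form a connected subtree. Here vertex 5 appears in no bag, so the decomposition is invalid.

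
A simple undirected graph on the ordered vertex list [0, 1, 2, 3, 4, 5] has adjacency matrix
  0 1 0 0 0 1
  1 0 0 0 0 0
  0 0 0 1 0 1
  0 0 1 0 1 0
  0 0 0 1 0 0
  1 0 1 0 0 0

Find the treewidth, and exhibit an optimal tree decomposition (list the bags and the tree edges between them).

The largest bag has 2 vertices, giving width 1; this decomposition certifies tw(G) ≤ 1. G has an edge, so its treewidth is at least 1. Hence tw(G) = 1 exactly.

Treewidth 1.
One such decomposition:
Bags: B1 = {3, 4}  B2 = {2, 3}  B3 = {2, 5}  B4 = {0, 5}  B5 = {0, 1}
Tree: B1–B2, B2–B3, B3–B4, B4–B5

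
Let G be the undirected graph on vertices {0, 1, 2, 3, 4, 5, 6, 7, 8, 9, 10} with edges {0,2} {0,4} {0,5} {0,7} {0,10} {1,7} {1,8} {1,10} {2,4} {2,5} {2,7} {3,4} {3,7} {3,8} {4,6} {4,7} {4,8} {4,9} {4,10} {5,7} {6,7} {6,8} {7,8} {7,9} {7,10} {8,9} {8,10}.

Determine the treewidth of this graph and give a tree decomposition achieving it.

Every bag has size at most 4, so the width is 4 − 1 = 3 and tw(G) ≤ 3. For the lower bound, the 4 vertices {1, 7, 8, 10} are pairwise adjacent, and any tree decomposition puts a clique entirely inside one bag — forcing width ≥ 3. Combining the bounds, tw(G) = 3.

Treewidth 3.
One optimal decomposition is:
Bags: B1 = {0, 4, 7, 10}  B2 = {0, 2, 4, 7}  B3 = {4, 7, 8, 10}  B4 = {3, 4, 7, 8}  B5 = {4, 6, 7, 8}  B6 = {1, 7, 8, 10}  B7 = {0, 2, 5, 7}  B8 = {4, 7, 8, 9}
Tree: B1–B2, B1–B3, B3–B4, B3–B5, B3–B6, B2–B7, B5–B8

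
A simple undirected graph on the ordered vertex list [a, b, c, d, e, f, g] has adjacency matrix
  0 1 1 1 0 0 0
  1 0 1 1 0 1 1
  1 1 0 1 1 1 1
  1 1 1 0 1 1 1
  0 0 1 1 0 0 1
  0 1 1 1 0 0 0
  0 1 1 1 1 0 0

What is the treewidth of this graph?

3

A width-3 tree decomposition is:
Bags: B1 = {b, c, d, f}  B2 = {b, c, d, g}  B3 = {c, d, e, g}  B4 = {a, b, c, d}
Tree: B1–B2, B2–B3, B1–B4
The largest bag has 4 vertices, giving width 3; this decomposition certifies tw(G) ≤ 3. Conversely, {c, d, e, g} is a clique of size 4, and the vertices of any clique must share a bag in every tree decomposition; so some bag has ≥ 4 vertices and tw(G) ≥ 3. Combining the bounds, tw(G) = 3.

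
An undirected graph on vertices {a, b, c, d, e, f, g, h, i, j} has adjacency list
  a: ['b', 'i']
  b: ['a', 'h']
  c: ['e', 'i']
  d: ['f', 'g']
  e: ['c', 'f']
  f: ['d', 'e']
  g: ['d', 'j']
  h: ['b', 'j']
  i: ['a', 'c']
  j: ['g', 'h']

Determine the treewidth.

2

A width-2 tree decomposition is:
Bags: B1 = {d, g, j}  B2 = {d, h, j}  B3 = {b, d, h}  B4 = {a, b, d}  B5 = {a, d, i}  B6 = {c, d, i}  B7 = {c, d, e}  B8 = {d, e, f}
Tree: B1–B2, B2–B3, B3–B4, B4–B5, B5–B6, B6–B7, B7–B8
Every bag has size at most 3, so the width is 3 − 1 = 2 and tw(G) ≤ 2. Since d–g–j–h–b–a–i–c–e–f–d is a cycle in G, G is not acyclic. Forests are exactly the graphs of treewidth ≤ 1, so tw(G) ≥ 2. Hence tw(G) = 2 exactly.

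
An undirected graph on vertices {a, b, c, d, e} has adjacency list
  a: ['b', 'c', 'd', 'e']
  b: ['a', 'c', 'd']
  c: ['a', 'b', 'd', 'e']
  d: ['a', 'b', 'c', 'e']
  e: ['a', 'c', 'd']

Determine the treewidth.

A width-3 tree decomposition is:
Bags: B1 = {a, b, c, d}  B2 = {a, c, d, e}
Tree: B1–B2
Each bag holds 4 vertices, so the decomposition has width 3, which upper-bounds the treewidth. Conversely, {a, c, d, e} is a clique of size 4, and the vertices of any clique must share a bag in every tree decomposition; so some bag has ≥ 4 vertices and tw(G) ≥ 3. The upper and lower bounds meet at 3, so that is the treewidth.

3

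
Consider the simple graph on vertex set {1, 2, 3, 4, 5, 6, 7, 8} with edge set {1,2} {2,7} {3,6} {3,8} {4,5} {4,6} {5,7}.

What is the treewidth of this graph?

A width-1 tree decomposition is:
Bags: B1 = {1, 2}  B2 = {2, 7}  B3 = {5, 7}  B4 = {4, 5}  B5 = {4, 6}  B6 = {3, 6}  B7 = {3, 8}
Tree: B1–B2, B2–B3, B3–B4, B4–B5, B5–B6, B6–B7
The largest bag has 2 vertices, giving width 1; this decomposition certifies tw(G) ≤ 1. Since G has at least one edge (e.g. 1–2), it is not an edgeless graph, so tw(G) ≥ 1. Combining the bounds, tw(G) = 1.

1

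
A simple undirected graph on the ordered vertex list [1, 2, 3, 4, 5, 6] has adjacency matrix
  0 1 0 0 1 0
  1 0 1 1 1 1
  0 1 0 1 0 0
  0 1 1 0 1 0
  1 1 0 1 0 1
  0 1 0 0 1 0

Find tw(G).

2

A width-2 tree decomposition is:
Bags: B1 = {2, 5, 6}  B2 = {2, 4, 5}  B3 = {2, 3, 4}  B4 = {1, 2, 5}
Tree: B1–B2, B2–B3, B2–B4
Each bag holds 3 vertices, so the decomposition has width 2, which upper-bounds the treewidth. For the lower bound, the 3 vertices {2, 3, 4} are pairwise adjacent, and any tree decomposition puts a clique entirely inside one bag — forcing width ≥ 2. The upper and lower bounds meet at 2, so that is the treewidth.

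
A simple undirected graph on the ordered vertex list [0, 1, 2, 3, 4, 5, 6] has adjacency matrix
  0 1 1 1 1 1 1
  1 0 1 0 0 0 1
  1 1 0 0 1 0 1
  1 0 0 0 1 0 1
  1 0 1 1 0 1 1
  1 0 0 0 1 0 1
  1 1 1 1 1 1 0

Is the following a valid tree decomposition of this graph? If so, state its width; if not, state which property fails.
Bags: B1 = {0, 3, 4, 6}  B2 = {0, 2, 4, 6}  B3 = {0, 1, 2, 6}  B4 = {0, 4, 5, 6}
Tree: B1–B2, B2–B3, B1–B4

Yes; width 3.

Checking the three conditions: (i) the bags cover all of {0, 1, 2, 3, 4, 5, 6}; (ii) for each edge, some bag contains both endpoints; (iii) the bags containing any fixed vertex form a subtree. All hold, so the decomposition is valid with width 4 − 1 = 3.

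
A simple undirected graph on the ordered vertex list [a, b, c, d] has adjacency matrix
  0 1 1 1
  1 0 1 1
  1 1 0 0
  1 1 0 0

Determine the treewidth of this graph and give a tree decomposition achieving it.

Treewidth 2.
One optimal decomposition is:
Bags: B1 = {a, b, c}  B2 = {a, b, d}
Tree: B1–B2

Each bag holds 3 vertices, so the decomposition has width 2, which upper-bounds the treewidth. Conversely, {a, b, d} is a clique of size 3, and the vertices of any clique must share a bag in every tree decomposition; so some bag has ≥ 3 vertices and tw(G) ≥ 2. Therefore the treewidth is 2.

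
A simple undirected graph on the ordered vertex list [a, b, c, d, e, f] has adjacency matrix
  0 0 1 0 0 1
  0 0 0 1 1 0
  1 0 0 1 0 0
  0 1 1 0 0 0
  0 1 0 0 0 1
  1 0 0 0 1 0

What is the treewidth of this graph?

2

A width-2 tree decomposition is:
Bags: B1 = {a, e, f}  B2 = {a, b, e}  B3 = {a, b, d}  B4 = {a, c, d}
Tree: B1–B2, B2–B3, B3–B4
Each bag holds 3 vertices, so the decomposition has width 2, which upper-bounds the treewidth. Since a–f–e–b–d–c–a is a cycle in G, G is not acyclic. Forests are exactly the graphs of treewidth ≤ 1, so tw(G) ≥ 2. The upper and lower bounds meet at 2, so that is the treewidth.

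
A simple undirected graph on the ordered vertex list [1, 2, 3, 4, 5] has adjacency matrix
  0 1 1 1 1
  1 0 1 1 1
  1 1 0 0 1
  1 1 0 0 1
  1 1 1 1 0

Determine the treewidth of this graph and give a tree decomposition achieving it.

Every bag has size at most 4, so the width is 4 − 1 = 3 and tw(G) ≤ 3. On the other hand G contains the 4-clique {1, 2, 3, 5}. A clique must lie in a single bag of any decomposition, so no decomposition can have width below 3. Combining the bounds, tw(G) = 3.

Treewidth 3.
One optimal decomposition is:
Bags: B1 = {1, 2, 3, 5}  B2 = {1, 2, 4, 5}
Tree: B1–B2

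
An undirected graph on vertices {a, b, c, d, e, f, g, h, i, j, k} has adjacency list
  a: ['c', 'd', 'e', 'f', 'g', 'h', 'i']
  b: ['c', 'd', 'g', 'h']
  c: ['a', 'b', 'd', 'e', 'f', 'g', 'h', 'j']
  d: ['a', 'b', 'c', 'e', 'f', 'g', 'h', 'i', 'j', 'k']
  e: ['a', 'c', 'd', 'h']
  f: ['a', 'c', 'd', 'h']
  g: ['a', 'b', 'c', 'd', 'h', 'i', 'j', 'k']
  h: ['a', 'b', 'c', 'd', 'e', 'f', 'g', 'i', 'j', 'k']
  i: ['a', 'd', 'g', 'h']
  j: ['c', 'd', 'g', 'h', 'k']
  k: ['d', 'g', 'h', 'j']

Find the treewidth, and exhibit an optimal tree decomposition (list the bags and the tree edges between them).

Every bag has size at most 5, so the width is 5 − 1 = 4 and tw(G) ≤ 4. Conversely, {c, d, g, h, j} is a clique of size 5, and the vertices of any clique must share a bag in every tree decomposition; so some bag has ≥ 5 vertices and tw(G) ≥ 4. Combining the bounds, tw(G) = 4.

Treewidth 4.
Bags: B1 = {a, c, d, g, h}  B2 = {a, d, g, h, i}  B3 = {a, c, d, e, h}  B4 = {c, d, g, h, j}  B5 = {a, c, d, f, h}  B6 = {d, g, h, j, k}  B7 = {b, c, d, g, h}
Tree: B1–B2, B1–B3, B1–B4, B3–B5, B4–B6, B1–B7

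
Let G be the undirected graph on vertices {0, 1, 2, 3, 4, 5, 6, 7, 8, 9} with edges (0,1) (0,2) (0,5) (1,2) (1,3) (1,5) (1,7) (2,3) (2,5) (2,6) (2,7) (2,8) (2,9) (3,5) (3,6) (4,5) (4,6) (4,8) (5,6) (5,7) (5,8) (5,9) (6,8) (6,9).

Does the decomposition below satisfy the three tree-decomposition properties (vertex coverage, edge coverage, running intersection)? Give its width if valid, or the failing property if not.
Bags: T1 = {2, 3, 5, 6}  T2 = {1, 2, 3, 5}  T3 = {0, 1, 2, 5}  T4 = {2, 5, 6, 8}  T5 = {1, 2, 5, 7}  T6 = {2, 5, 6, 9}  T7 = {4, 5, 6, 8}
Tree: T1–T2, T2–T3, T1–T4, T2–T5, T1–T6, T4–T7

Checking the three conditions: (i) the bags cover all of {0, 1, 2, 3, 4, 5, 6, 7, 8, 9}; (ii) for each edge, some bag contains both endpoints; (iii) the bags containing any fixed vertex form a subtree. All hold, so the decomposition is valid with width 4 − 1 = 3.

Yes; width 3.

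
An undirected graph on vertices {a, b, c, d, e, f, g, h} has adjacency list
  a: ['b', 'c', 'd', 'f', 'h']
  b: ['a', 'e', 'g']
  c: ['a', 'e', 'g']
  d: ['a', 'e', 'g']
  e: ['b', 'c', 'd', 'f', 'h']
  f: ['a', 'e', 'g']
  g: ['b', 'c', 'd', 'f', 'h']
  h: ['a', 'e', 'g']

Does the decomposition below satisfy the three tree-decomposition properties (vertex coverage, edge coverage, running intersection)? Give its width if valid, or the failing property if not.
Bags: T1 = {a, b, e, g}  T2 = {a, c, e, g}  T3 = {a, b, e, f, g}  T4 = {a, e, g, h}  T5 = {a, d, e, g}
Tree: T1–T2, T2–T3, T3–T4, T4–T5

No — bags containing vertex b are not connected in the tree.

A tree decomposition must satisfy three properties: every vertex lies in some bag; for every edge, both endpoints lie together in some bag; and for every vertex, the bags containing it form a connected subtree. Here bags containing vertex b are not connected in the tree, so the decomposition is invalid.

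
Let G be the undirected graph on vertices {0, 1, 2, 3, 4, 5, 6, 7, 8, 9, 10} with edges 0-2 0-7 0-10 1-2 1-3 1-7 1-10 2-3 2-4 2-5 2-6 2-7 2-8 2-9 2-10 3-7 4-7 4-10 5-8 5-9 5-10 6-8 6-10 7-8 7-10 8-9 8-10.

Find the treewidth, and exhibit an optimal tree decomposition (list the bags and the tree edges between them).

Treewidth 3.
One optimal decomposition is:
Bags: B1 = {0, 2, 7, 10}  B2 = {2, 7, 8, 10}  B3 = {1, 2, 7, 10}  B4 = {2, 5, 8, 10}  B5 = {2, 5, 8, 9}  B6 = {2, 6, 8, 10}  B7 = {2, 4, 7, 10}  B8 = {1, 2, 3, 7}
Tree: B1–B2, B2–B3, B2–B4, B4–B5, B4–B6, B2–B7, B3–B8

Every bag has size at most 4, so the width is 4 − 1 = 3 and tw(G) ≤ 3. For the lower bound, the 4 vertices {2, 5, 8, 9} are pairwise adjacent, and any tree decomposition puts a clique entirely inside one bag — forcing width ≥ 3. The upper and lower bounds meet at 3, so that is the treewidth.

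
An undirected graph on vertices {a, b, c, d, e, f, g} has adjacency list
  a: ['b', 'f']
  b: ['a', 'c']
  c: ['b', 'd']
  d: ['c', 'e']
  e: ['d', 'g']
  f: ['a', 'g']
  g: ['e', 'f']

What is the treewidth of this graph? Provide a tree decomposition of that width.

Treewidth 2.
Bags: B1 = {d, e, g}  B2 = {d, f, g}  B3 = {a, d, f}  B4 = {a, b, d}  B5 = {b, c, d}
Tree: B1–B2, B2–B3, B3–B4, B4–B5

Each bag holds 3 vertices, so the decomposition has width 2, which upper-bounds the treewidth. For the lower bound, G contains the cycle d–e–g–f–a–b–c–d, so G is not a forest; only forests have treewidth ≤ 1, hence tw(G) ≥ 2. Hence tw(G) = 2 exactly.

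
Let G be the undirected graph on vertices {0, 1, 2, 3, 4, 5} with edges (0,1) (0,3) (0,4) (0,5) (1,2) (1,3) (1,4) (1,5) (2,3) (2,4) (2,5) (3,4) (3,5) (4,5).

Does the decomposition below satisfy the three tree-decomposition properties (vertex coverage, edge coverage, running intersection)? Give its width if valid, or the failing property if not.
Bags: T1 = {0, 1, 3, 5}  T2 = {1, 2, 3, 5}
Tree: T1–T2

A tree decomposition must satisfy three properties: every vertex lies in some bag; for every edge, both endpoints lie together in some bag; and for every vertex, the bags containing it form a connected subtree. Here vertex 4 appears in no bag, so the decomposition is invalid.

No — vertex 4 appears in no bag.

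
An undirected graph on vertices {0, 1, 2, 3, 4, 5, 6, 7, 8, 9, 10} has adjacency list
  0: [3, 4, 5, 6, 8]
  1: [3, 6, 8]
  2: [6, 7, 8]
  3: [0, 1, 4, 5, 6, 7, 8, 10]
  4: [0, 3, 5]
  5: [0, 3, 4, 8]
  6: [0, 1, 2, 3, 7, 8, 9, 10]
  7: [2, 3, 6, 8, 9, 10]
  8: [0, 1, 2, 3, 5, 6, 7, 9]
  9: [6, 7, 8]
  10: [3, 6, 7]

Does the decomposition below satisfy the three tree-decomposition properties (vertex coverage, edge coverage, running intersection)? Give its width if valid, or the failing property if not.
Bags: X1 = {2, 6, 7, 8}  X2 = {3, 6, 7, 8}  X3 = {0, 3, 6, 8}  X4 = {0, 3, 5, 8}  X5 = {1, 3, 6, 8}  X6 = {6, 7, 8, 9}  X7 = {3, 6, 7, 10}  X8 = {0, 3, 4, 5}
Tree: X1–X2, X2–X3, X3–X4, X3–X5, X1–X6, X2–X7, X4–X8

Every vertex of G appears in some bag (union = {0, 1, 2, 3, 4, 5, 6, 7, 8, 9, 10}); every edge is covered by a bag; and for each vertex v the set of bags containing v is connected in the bag tree. The decomposition is therefore valid. The largest bag has 4 vertices, so the width is 3.

Yes; width 3.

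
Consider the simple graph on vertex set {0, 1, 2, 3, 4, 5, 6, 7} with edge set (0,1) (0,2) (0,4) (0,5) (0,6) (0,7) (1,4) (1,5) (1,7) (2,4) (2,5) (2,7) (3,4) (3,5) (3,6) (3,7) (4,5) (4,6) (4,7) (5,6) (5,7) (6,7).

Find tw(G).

A width-4 tree decomposition is:
Bags: B1 = {0, 2, 4, 5, 7}  B2 = {0, 4, 5, 6, 7}  B3 = {3, 4, 5, 6, 7}  B4 = {0, 1, 4, 5, 7}
Tree: B1–B2, B2–B3, B2–B4
The largest bag has 5 vertices, giving width 4; this decomposition certifies tw(G) ≤ 4. On the other hand G contains the 5-clique {0, 1, 4, 5, 7}. A clique must lie in a single bag of any decomposition, so no decomposition can have width below 4. Combining the bounds, tw(G) = 4.

4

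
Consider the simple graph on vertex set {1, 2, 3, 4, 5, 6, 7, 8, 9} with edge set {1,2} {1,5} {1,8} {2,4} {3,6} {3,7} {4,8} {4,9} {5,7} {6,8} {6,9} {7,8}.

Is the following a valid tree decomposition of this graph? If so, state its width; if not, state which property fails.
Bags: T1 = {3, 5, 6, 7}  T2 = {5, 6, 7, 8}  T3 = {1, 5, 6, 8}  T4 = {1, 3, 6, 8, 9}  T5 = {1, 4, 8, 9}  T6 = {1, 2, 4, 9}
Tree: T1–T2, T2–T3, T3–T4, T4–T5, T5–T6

A tree decomposition must satisfy three properties: every vertex lies in some bag; for every edge, both endpoints lie together in some bag; and for every vertex, the bags containing it form a connected subtree. Here bags containing vertex 3 are not connected in the tree, so the decomposition is invalid.

No — bags containing vertex 3 are not connected in the tree.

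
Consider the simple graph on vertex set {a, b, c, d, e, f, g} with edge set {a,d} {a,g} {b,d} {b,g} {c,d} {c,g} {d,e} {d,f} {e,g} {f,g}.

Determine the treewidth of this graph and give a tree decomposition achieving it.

Treewidth 2.
Bags: B1 = {a, d, g}  B2 = {b, d, g}  B3 = {d, f, g}  B4 = {c, d, g}  B5 = {d, e, g}
Tree: B1–B2, B2–B3, B3–B4, B4–B5

The largest bag has 3 vertices, giving width 2; this decomposition certifies tw(G) ≤ 2. The edges d–a–g–b–d form a cycle, so G is not a tree and its treewidth is at least 2. Therefore the treewidth is 2.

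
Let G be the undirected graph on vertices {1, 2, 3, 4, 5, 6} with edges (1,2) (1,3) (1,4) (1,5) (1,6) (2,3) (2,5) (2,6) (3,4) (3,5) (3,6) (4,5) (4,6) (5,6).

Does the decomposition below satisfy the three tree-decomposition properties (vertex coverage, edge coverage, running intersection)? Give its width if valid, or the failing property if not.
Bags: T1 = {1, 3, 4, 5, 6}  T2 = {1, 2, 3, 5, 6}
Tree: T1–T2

Yes; width 4.

Every vertex of G appears in some bag (union = {1, 2, 3, 4, 5, 6}); every edge is covered by a bag; and for each vertex v the set of bags containing v is connected in the bag tree. The decomposition is therefore valid. The largest bag has 5 vertices, so the width is 4.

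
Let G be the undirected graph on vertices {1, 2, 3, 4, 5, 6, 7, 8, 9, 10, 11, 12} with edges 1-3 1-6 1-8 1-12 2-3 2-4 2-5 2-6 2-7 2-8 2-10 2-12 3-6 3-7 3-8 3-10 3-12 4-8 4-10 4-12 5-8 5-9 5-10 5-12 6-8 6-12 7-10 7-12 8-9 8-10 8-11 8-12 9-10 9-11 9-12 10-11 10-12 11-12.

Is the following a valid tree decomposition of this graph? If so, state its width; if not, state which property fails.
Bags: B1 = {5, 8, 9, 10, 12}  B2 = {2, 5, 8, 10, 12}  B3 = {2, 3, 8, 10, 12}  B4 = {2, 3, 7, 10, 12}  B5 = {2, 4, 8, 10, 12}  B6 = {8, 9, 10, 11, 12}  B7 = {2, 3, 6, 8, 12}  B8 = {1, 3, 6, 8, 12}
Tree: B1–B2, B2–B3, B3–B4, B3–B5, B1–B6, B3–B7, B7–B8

Checking the three conditions: (i) the bags cover all of {1, 2, 3, 4, 5, 6, 7, 8, 9, 10, 11, 12}; (ii) for each edge, some bag contains both endpoints; (iii) the bags containing any fixed vertex form a subtree. All hold, so the decomposition is valid with width 5 − 1 = 4.

Yes; width 4.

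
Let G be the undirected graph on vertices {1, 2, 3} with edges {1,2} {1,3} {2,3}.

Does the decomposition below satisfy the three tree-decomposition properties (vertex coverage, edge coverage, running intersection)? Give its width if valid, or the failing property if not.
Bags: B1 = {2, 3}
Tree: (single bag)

No — vertex 1 appears in no bag.

A tree decomposition must satisfy three properties: every vertex lies in some bag; for every edge, both endpoints lie together in some bag; and for every vertex, the bags containing it form a connected subtree. Here vertex 1 appears in no bag, so the decomposition is invalid.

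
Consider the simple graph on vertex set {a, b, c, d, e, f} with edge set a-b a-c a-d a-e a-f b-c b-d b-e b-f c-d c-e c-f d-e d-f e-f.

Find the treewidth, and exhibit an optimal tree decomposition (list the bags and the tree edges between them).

A single bag containing all 6 vertices is trivially a valid decomposition of width 5. Conversely, {a, b, c, d, e, f} is a clique of size 6, and the vertices of any clique must share a bag in every tree decomposition; so some bag has ≥ 6 vertices and tw(G) ≥ 5. Combining the bounds, tw(G) = 5.

Treewidth 5.
One optimal decomposition is:
Bags: B1 = {a, b, c, d, e, f}
Tree: (single bag)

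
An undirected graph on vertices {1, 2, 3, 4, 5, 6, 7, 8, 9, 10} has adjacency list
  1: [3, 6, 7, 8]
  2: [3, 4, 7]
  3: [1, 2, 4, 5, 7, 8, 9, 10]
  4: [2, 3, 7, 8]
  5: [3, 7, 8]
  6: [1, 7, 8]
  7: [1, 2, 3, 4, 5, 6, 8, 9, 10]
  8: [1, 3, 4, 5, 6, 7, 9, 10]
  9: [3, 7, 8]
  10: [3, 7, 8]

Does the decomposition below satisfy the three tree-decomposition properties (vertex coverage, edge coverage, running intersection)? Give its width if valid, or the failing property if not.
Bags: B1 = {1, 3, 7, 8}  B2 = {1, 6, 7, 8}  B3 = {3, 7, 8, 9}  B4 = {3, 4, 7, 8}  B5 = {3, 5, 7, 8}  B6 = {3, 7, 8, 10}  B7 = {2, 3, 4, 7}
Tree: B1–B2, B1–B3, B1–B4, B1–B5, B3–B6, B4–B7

Every vertex of G appears in some bag (union = {1, 2, 3, 4, 5, 6, 7, 8, 9, 10}); every edge is covered by a bag; and for each vertex v the set of bags containing v is connected in the bag tree. The decomposition is therefore valid. The largest bag has 4 vertices, so the width is 3.

Yes; width 3.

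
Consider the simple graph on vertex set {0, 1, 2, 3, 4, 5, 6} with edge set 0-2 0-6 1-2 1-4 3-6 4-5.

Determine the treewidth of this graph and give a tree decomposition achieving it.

Every bag has size at most 2, so the width is 2 − 1 = 1 and tw(G) ≤ 1. Any graph with an edge has treewidth ≥ 1, and G has the edge 5–4. Combining the bounds, tw(G) = 1.

Treewidth 1.
Bags: B1 = {4, 5}  B2 = {1, 4}  B3 = {1, 2}  B4 = {0, 2}  B5 = {0, 6}  B6 = {3, 6}
Tree: B1–B2, B2–B3, B3–B4, B4–B5, B5–B6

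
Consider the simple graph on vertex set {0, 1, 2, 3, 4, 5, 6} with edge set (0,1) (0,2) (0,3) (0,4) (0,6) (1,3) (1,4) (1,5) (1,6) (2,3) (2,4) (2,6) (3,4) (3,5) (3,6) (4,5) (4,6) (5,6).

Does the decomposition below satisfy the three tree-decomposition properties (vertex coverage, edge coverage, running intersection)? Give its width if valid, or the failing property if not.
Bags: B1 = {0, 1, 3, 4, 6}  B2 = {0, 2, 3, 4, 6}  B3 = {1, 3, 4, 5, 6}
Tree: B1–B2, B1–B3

Checking the three conditions: (i) the bags cover all of {0, 1, 2, 3, 4, 5, 6}; (ii) for each edge, some bag contains both endpoints; (iii) the bags containing any fixed vertex form a subtree. All hold, so the decomposition is valid with width 5 − 1 = 4.

Yes; width 4.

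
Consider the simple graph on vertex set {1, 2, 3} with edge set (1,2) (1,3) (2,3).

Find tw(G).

2

A width-2 tree decomposition is:
Bags: B1 = {1, 2, 3}
Tree: (single bag)
With just one bag of size 3, the width is 3 − 1 = 2, so tw(G) ≤ 2. For the lower bound, the 3 vertices {1, 2, 3} are pairwise adjacent, and any tree decomposition puts a clique entirely inside one bag — forcing width ≥ 2. Hence tw(G) = 2 exactly.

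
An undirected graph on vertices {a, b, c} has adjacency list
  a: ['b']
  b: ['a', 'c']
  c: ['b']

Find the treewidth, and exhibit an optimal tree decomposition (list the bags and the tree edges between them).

The largest bag has 2 vertices, giving width 1; this decomposition certifies tw(G) ≤ 1. Any graph with an edge has treewidth ≥ 1, and G has the edge b–a. Combining the bounds, tw(G) = 1.

Treewidth 1.
One such decomposition:
Bags: B1 = {a, b}  B2 = {b, c}
Tree: B1–B2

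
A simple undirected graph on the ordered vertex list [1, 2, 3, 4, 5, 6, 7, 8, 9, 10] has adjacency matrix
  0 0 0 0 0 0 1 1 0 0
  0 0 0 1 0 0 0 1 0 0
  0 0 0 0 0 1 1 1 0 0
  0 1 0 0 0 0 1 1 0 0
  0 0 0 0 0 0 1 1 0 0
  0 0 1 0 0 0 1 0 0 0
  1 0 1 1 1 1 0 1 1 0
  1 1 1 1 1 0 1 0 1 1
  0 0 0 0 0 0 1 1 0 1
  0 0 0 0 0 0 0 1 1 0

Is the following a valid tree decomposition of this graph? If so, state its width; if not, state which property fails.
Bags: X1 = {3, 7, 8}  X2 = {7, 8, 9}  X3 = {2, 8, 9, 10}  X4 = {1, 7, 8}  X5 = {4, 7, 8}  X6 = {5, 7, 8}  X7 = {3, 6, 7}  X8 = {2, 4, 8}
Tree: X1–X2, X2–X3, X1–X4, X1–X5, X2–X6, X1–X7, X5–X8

A tree decomposition must satisfy three properties: every vertex lies in some bag; for every edge, both endpoints lie together in some bag; and for every vertex, the bags containing it form a connected subtree. Here bags containing vertex 2 are not connected in the tree, so the decomposition is invalid.

No — bags containing vertex 2 are not connected in the tree.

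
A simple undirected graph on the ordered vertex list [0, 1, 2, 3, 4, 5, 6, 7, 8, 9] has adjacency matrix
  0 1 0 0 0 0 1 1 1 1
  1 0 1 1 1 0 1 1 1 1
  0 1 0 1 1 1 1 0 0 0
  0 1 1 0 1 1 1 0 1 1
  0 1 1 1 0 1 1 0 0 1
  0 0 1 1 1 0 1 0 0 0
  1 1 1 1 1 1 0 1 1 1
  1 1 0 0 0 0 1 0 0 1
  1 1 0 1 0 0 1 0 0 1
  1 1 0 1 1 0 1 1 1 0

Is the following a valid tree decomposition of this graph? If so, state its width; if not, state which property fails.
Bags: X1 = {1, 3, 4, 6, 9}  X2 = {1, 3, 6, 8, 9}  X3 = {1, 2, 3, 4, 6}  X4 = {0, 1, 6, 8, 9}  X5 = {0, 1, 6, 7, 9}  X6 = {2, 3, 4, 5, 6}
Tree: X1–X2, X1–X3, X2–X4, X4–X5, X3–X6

Every vertex of G appears in some bag (union = {0, 1, 2, 3, 4, 5, 6, 7, 8, 9}); every edge is covered by a bag; and for each vertex v the set of bags containing v is connected in the bag tree. The decomposition is therefore valid. The largest bag has 5 vertices, so the width is 4.

Yes; width 4.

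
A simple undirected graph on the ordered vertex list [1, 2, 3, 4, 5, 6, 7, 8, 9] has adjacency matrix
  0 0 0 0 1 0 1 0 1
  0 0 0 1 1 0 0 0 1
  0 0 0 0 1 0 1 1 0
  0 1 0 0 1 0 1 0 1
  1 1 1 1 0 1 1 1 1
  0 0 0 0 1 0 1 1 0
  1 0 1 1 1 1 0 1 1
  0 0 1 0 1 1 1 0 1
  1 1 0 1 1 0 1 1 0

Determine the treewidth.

3

A width-3 tree decomposition is:
Bags: B1 = {5, 7, 8, 9}  B2 = {4, 5, 7, 9}  B3 = {2, 4, 5, 9}  B4 = {5, 6, 7, 8}  B5 = {3, 5, 7, 8}  B6 = {1, 5, 7, 9}
Tree: B1–B2, B2–B3, B1–B4, B4–B5, B1–B6
The largest bag has 4 vertices, giving width 3; this decomposition certifies tw(G) ≤ 3. On the other hand G contains the 4-clique {2, 4, 5, 9}. A clique must lie in a single bag of any decomposition, so no decomposition can have width below 3. Therefore the treewidth is 3.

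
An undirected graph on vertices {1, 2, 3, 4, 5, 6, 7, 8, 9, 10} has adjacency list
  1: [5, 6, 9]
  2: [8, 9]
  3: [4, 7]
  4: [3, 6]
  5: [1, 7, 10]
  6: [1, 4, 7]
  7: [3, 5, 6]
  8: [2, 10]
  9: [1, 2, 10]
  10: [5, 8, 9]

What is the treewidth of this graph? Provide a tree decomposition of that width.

Treewidth 2.
One such decomposition:
Bags: B1 = {2, 8, 10}  B2 = {2, 9, 10}  B3 = {5, 9, 10}  B4 = {1, 5, 9}  B5 = {1, 5, 7}  B6 = {1, 6, 7}  B7 = {3, 6, 7}  B8 = {3, 4, 6}
Tree: B1–B2, B2–B3, B3–B4, B4–B5, B5–B6, B6–B7, B7–B8

Every bag has size at most 3, so the width is 3 − 1 = 2 and tw(G) ≤ 2. The edges 8–2–9–10–8 form a cycle, so G is not a tree and its treewidth is at least 2. The upper and lower bounds meet at 2, so that is the treewidth.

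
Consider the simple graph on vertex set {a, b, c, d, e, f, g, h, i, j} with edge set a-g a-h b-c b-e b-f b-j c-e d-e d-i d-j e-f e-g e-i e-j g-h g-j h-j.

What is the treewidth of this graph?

A width-2 tree decomposition is:
Bags: B1 = {g, h, j}  B2 = {e, g, j}  B3 = {d, e, j}  B4 = {b, e, j}  B5 = {b, e, f}  B6 = {a, g, h}  B7 = {b, c, e}  B8 = {d, e, i}
Tree: B1–B2, B2–B3, B3–B4, B4–B5, B1–B6, B5–B7, B3–B8
The largest bag has 3 vertices, giving width 2; this decomposition certifies tw(G) ≤ 2. Conversely, {d, e, j} is a clique of size 3, and the vertices of any clique must share a bag in every tree decomposition; so some bag has ≥ 3 vertices and tw(G) ≥ 2. Therefore the treewidth is 2.

2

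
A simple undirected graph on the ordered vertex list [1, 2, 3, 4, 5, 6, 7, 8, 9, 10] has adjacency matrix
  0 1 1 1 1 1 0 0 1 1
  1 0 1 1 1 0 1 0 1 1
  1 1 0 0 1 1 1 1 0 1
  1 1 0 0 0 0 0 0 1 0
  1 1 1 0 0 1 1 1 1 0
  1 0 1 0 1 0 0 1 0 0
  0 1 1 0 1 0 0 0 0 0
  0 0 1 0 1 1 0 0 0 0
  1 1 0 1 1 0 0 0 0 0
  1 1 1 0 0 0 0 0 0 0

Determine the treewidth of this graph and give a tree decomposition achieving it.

Every bag has size at most 4, so the width is 4 − 1 = 3 and tw(G) ≤ 3. Conversely, {3, 5, 6, 8} is a clique of size 4, and the vertices of any clique must share a bag in every tree decomposition; so some bag has ≥ 4 vertices and tw(G) ≥ 3. Therefore the treewidth is 3.

Treewidth 3.
Bags: B1 = {1, 2, 3, 5}  B2 = {2, 3, 5, 7}  B3 = {1, 3, 5, 6}  B4 = {1, 2, 3, 10}  B5 = {1, 2, 5, 9}  B6 = {3, 5, 6, 8}  B7 = {1, 2, 4, 9}
Tree: B1–B2, B1–B3, B1–B4, B1–B5, B3–B6, B5–B7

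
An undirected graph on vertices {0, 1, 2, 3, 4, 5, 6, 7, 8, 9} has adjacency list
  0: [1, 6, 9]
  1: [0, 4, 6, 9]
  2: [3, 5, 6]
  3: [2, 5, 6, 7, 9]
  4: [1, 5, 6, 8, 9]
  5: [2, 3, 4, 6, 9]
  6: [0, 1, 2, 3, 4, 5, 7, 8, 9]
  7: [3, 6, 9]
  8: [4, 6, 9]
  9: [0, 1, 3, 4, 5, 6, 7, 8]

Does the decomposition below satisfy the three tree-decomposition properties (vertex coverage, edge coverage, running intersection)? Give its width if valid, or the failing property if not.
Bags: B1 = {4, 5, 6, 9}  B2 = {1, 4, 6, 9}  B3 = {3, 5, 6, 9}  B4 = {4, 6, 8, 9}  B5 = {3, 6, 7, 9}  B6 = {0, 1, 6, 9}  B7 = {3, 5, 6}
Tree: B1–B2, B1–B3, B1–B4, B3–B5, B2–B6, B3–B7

No — vertex 2 appears in no bag.

A tree decomposition must satisfy three properties: every vertex lies in some bag; for every edge, both endpoints lie together in some bag; and for every vertex, the bags containing it form a connected subtree. Here vertex 2 appears in no bag, so the decomposition is invalid.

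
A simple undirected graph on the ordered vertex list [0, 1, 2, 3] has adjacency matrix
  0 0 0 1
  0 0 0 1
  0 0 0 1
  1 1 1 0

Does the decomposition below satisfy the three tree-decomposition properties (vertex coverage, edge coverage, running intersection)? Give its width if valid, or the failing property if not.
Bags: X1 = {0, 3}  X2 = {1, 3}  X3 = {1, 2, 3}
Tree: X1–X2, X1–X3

No — bags containing vertex 1 are not connected in the tree.

A tree decomposition must satisfy three properties: every vertex lies in some bag; for every edge, both endpoints lie together in some bag; and for every vertex, the bags containing it form a connected subtree. Here bags containing vertex 1 are not connected in the tree, so the decomposition is invalid.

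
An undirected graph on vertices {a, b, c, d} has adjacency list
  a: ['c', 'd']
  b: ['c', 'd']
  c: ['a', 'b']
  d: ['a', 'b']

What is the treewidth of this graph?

A width-2 tree decomposition is:
Bags: B1 = {a, b, d}  B2 = {a, b, c}
Tree: B1–B2
Every bag has size at most 3, so the width is 3 − 1 = 2 and tw(G) ≤ 2. Since a–d–b–c–a is a cycle in G, G is not acyclic. Forests are exactly the graphs of treewidth ≤ 1, so tw(G) ≥ 2. The upper and lower bounds meet at 2, so that is the treewidth.

2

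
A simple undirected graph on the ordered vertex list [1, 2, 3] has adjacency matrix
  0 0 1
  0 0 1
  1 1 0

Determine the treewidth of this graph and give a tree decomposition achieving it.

The largest bag has 2 vertices, giving width 1; this decomposition certifies tw(G) ≤ 1. Since G has at least one edge (e.g. 3–2), it is not an edgeless graph, so tw(G) ≥ 1. The upper and lower bounds meet at 1, so that is the treewidth.

Treewidth 1.
One such decomposition:
Bags: B1 = {2, 3}  B2 = {1, 3}
Tree: B1–B2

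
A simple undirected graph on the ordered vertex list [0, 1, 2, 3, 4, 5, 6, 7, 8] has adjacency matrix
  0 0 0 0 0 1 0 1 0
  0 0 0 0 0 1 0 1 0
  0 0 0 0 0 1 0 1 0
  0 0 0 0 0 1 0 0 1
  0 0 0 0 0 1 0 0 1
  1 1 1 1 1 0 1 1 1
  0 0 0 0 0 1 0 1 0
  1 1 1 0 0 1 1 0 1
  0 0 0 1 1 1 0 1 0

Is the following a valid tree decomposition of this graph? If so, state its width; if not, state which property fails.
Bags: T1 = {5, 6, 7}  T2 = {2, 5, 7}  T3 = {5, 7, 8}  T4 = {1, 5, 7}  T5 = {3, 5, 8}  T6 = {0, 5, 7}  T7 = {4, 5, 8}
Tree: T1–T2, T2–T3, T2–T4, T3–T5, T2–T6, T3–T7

Yes; width 2.

Vertex coverage: the bags together contain {0, 1, 2, 3, 4, 5, 6, 7, 8}, the full vertex set. Edge coverage: each edge of G has both endpoints in at least one bag. Running intersection: for every vertex, the bags containing it form a connected subtree. All three properties hold, so this is a valid tree decomposition of width max|bag| − 1 = 2, and hence tw(G) ≤ 2.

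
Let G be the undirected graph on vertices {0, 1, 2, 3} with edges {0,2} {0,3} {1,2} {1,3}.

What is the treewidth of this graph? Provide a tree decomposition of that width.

Each bag holds 3 vertices, so the decomposition has width 2, which upper-bounds the treewidth. The edges 0–2–1–3–0 form a cycle, so G is not a tree and its treewidth is at least 2. Therefore the treewidth is 2.

Treewidth 2.
One optimal decomposition is:
Bags: B1 = {0, 1, 2}  B2 = {0, 1, 3}
Tree: B1–B2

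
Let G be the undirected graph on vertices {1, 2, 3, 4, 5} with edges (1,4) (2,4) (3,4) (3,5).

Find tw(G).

A width-1 tree decomposition is:
Bags: B1 = {3, 4}  B2 = {3, 5}  B3 = {2, 4}  B4 = {1, 4}
Tree: B1–B2, B1–B3, B1–B4
The largest bag has 2 vertices, giving width 1; this decomposition certifies tw(G) ≤ 1. Any graph with an edge has treewidth ≥ 1, and G has the edge 3–4. Hence tw(G) = 1 exactly.

1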